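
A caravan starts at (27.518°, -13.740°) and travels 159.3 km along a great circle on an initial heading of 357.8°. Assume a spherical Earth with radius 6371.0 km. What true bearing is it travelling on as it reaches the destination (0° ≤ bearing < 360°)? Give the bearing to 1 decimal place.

Central angle δ = d/R = 0.025004 rad.
Converting: φ₁ = 0.480280 rad, θ = 6.244788 rad.
sin φ₂ = sin φ₁ cos δ + cos φ₁ sin δ cos θ = (0.462027)(0.999687) + (0.886866)(0.025001)(0.999263) = 0.484039
φ₂ = asin(0.484039) = 0.505265 rad = 28.950°.
For the longitude increment, Δλ = atan2( sin θ sin δ cos φ₁, cos δ − sin φ₁ sin φ₂ ) = atan2(-0.000851, 0.776048) = -0.063°.
Hence λ₂ = -13.740° + -0.063° = -13.803°.
The forward bearing on arrival equals the back-azimuth from the destination plus 180°.
Back-azimuth from P₂ (28.9°, -13.8°) to P₁ (27.5°, -13.7°), with Δλ' = λ₁ − λ₂ = 0.1°: atan2( sin Δλ' cos φ₁ , cos φ₂ sin φ₁ − sin φ₂ cos φ₁ cos Δλ' ) = 177.8°.
Final bearing = (177.8° + 180°) mod 360° = 357.8°.

final bearing 357.8°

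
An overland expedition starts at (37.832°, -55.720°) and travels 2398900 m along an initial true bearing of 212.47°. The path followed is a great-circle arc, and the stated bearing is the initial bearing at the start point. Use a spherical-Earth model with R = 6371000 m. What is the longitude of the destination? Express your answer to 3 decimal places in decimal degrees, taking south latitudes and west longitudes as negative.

longitude -67.770°

Central angle δ = d/R = 0.376534 rad.
With φ₁ = 37.832° = 0.660293 rad and θ = 212.47° = 3.708301 rad:
Applying the spherical law of cosines for sides, sin φ₂ = sin φ₁ cos δ + cos φ₁ sin δ cos θ = 0.325366, so φ₂ = 18.988°.
Δλ = atan2( sin θ sin δ cos φ₁ , cos δ − sin φ₁ sin φ₂ ) = atan2(-0.155911, 0.730382) = -0.210309 rad = -12.050°.
λ₂ = -55.720° + -12.050° = -67.770°.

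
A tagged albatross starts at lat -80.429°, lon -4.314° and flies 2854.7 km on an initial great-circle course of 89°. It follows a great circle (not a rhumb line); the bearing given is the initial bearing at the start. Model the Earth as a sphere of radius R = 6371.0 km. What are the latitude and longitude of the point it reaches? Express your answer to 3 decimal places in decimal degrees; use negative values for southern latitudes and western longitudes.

δ = 2854.7/6371 = 0.448077 rad (25.6729°).
With φ₁ = -80.429° = -1.403751 rad and θ = 89° = 1.553343 rad:
sin φ₂ = sin φ₁ cos δ + cos φ₁ sin δ cos θ = (-0.986080)(0.901282) + (0.166270)(0.433233)(0.017452) = -0.887479
φ₂ = asin(-0.887479) = -1.091846 rad = -62.558°.
Δλ = atan2( sin θ sin δ cos φ₁ , cos δ − sin φ₁ sin φ₂ ) = atan2(0.072023, 0.026156) = 1.222441 rad = 70.041°.
Hence λ₂ = -4.314° + 70.041° = 65.727°.

latitude -62.558°, longitude 65.727°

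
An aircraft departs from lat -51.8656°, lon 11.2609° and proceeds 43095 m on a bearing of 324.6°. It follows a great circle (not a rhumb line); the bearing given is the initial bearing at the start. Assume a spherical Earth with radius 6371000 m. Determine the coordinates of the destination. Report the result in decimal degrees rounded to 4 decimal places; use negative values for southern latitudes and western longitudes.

latitude -51.5491°, longitude 10.8999°

Angular distance δ = d/R = 43095 / 6371000 = 0.006764 rad.
Converting: φ₁ = -0.905225 rad, θ = 5.665339 rad.
Destination latitude: φ₂ = arcsin( sin φ₁ cos δ + cos φ₁ sin δ cos θ ) = arcsin(-0.783142) = -51.5491°.
For the longitude increment, Δλ = atan2( sin θ sin δ cos φ₁, cos δ − sin φ₁ sin φ₂ ) = atan2(-0.002420, 0.383986) = -0.3610°.
λ₂ = λ₁ + Δλ = 10.8999°.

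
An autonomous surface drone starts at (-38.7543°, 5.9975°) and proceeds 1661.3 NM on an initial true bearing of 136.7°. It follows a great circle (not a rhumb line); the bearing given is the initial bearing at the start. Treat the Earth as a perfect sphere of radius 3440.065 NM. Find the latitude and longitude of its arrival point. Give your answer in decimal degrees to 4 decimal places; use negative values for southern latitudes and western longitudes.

latitude -54.8798°, longitude 39.6110°

The arc subtends δ = 1661.3/3440.065 = 0.482927 rad at the centre.
Converting: φ₁ = -0.676390 rad, θ = 2.385865 rad.
Applying the spherical law of cosines for sides, sin φ₂ = sin φ₁ cos δ + cos φ₁ sin δ cos θ = -0.817947, so φ₂ = -54.8798°.
Then Δλ = atan2(0.248359, 0.373619) = 0.586667 rad, from sin θ sin δ cos φ₁ over cos δ − sin φ₁ sin φ₂.
Hence λ₂ = 5.9975° + 33.6135° = 39.6110°.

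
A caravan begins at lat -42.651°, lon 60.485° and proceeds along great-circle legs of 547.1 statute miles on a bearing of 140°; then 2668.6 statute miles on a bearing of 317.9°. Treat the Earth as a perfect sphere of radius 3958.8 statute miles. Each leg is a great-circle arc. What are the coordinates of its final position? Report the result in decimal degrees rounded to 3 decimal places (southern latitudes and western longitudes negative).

latitude -16.135°, longitude 42.336°

Apply the spherical direct solution leg by leg, carrying full precision between legs.
Leg 1: from (-42.651°, 60.485°), δ = 547.1/3958.8 = 0.138198 rad, θ = 140° → φ = -48.477°, λ = 68.161°.
Leg 2: from (-48.477°, 68.161°), δ = 2668.6/3958.8 = 0.674093 rad, θ = 317.9° → φ = -16.135°, λ = 42.336°.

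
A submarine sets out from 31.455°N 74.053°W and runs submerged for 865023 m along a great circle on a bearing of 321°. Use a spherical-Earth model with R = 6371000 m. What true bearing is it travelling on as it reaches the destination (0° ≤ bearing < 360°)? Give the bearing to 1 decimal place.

final bearing 317.5°

The arc subtends δ = 865023/6371000 = 0.135775 rad at the centre.
With φ₁ = 31.455° = 0.548993 rad and θ = 321° = 5.602507 rad:
sin φ₂ = sin φ₁ cos δ + cos φ₁ sin δ cos θ = (0.521829)(0.990797) + (0.853050)(0.135358)(0.777146) = 0.606761
φ₂ = asin(0.606761) = 0.651980 rad = 37.356°.
Δλ = atan2( sin θ sin δ cos φ₁ , cos δ − sin φ₁ sin φ₂ ) = atan2(-0.072666, 0.674171) = -0.107371 rad = -6.152°.
Hence λ₂ = -74.053° + -6.152° = -80.205°.
The forward bearing on arrival equals the back-azimuth from the destination plus 180°.
Back-azimuth from P₂ (37.4°, -80.2°) to P₁ (31.5°, -74.1°), with Δλ' = λ₁ − λ₂ = 6.2°: atan2( sin Δλ' cos φ₁ , cos φ₂ sin φ₁ − sin φ₂ cos φ₁ cos Δλ' ) = 137.5°.
Final bearing = (137.5° + 180°) mod 360° = 317.5°.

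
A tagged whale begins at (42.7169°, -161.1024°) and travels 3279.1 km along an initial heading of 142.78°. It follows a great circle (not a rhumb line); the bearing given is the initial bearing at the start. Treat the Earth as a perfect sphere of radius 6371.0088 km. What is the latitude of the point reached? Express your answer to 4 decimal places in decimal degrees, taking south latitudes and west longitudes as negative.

latitude 17.6067°

The arc subtends δ = 3279.1/6371.0088 = 0.514691 rad at the centre.
Start latitude φ₁ = 0.745551 rad; initial bearing θ = 2.491981 rad.
Destination latitude: φ₂ = arcsin( sin φ₁ cos δ + cos φ₁ sin δ cos θ ) = arcsin(0.302481) = 17.6067°.
Δλ = atan2( sin θ sin δ cos φ₁ , cos δ − sin φ₁ sin φ₂ ) = atan2(0.218769, 0.665249) = 0.317712 rad = 18.2036°.
λ₂ = -161.1024° + 18.2036° = -142.8988°.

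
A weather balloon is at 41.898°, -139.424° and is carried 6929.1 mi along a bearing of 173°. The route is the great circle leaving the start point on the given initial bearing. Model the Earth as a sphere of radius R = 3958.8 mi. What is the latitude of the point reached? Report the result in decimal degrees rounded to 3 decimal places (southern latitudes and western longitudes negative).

Angular distance δ = d/R = 6929.1 / 3958.8 = 1.750303 rad.
Start latitude φ₁ = 0.731258 rad; initial bearing θ = 3.019420 rad.
Applying the spherical law of cosines for sides, sin φ₂ = sin φ₁ cos δ + cos φ₁ sin δ cos θ = -0.846149, so φ₂ = -57.795°.
Then Δλ = atan2(0.089254, 0.386519) = 0.226939 rad, from sin θ sin δ cos φ₁ over cos δ − sin φ₁ sin φ₂.
λ₂ = λ₁ + Δλ = -126.421°.

latitude -57.795°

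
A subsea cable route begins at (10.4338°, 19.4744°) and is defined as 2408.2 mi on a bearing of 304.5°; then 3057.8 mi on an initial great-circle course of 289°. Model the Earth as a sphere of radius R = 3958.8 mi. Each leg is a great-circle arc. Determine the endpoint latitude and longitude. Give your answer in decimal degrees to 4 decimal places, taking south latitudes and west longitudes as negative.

latitude 32.3682°, longitude -64.0801°

Apply the spherical direct solution leg by leg, carrying full precision between legs.
Leg 1: from (10.4338°, 19.4744°), δ = 2408.2/3958.8 = 0.608316 rad, θ = 304.5° → φ = 27.8367°, λ = -12.7075°.
Leg 2: from (27.8367°, -12.7075°), δ = 3057.8/3958.8 = 0.772406 rad, θ = 289° → φ = 32.3682°, λ = -64.0801°.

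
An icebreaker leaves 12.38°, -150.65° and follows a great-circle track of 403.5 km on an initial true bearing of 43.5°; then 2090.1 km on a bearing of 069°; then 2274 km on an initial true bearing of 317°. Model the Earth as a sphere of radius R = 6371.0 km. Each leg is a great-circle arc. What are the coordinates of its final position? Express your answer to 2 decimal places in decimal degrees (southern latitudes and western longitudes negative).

Apply the spherical direct solution leg by leg, carrying full precision between legs.
Leg 1: from (12.38°, -150.65°), δ = 403.5/6371 = 0.063334 rad, θ = 43.5° → φ = 15.00°, λ = -148.06°.
Leg 2: from (15.00°, -148.06°), δ = 2090.1/6371 = 0.328065 rad, θ = 69° → φ = 20.89°, λ = -129.28°.
Leg 3: from (20.89°, -129.28°), δ = 2274/6371 = 0.356930 rad, θ = 317° → φ = 34.95°, λ = -146.18°.

latitude 34.95°, longitude -146.18°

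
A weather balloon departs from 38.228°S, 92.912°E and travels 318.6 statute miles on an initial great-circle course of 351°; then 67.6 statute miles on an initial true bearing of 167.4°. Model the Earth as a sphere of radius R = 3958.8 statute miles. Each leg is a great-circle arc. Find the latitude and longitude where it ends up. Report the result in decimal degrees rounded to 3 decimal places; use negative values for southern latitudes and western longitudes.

Apply the spherical direct solution leg by leg, carrying full precision between legs.
Leg 1: from (-38.228°, 92.912°), δ = 318.6/3958.8 = 0.080479 rad, θ = 351° → φ = -33.670°, λ = 92.046°.
Leg 2: from (-33.670°, 92.046°), δ = 67.6/3958.8 = 0.017076 rad, θ = 167.4° → φ = -34.625°, λ = 92.306°.

latitude -34.625°, longitude 92.306°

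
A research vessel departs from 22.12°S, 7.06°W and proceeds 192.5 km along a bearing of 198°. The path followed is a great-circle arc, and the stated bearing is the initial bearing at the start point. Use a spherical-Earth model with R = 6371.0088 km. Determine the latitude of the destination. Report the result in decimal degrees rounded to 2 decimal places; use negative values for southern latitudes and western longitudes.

Angular distance δ = d/R = 192.5 / 6371.0088 = 0.030215 rad.
With φ₁ = -22.12° = -0.386067 rad and θ = 198° = 3.455752 rad:
Applying the spherical law of cosines for sides, sin φ₂ = sin φ₁ cos δ + cos φ₁ sin δ cos θ = -0.402993, so φ₂ = -23.77°.
Then Δλ = atan2(-0.008648, 0.847798) = -0.010201 rad, from sin θ sin δ cos φ₁ over cos δ − sin φ₁ sin φ₂.
Hence λ₂ = -7.06° + -0.58° = -7.64°.

latitude -23.77°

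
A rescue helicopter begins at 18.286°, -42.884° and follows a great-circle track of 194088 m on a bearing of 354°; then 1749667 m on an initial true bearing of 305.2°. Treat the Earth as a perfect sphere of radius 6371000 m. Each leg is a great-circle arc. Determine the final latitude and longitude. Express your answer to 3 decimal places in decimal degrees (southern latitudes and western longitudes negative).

latitude 28.452°, longitude -57.677°

Apply the spherical direct solution leg by leg, carrying full precision between legs.
Leg 1: from (18.286°, -42.884°), δ = 194088/6371000 = 0.030464 rad, θ = 354° → φ = 20.022°, λ = -43.078°.
Leg 2: from (20.022°, -43.078°), δ = 1749667/6371000 = 0.274630 rad, θ = 305.2° → φ = 28.452°, λ = -57.677°.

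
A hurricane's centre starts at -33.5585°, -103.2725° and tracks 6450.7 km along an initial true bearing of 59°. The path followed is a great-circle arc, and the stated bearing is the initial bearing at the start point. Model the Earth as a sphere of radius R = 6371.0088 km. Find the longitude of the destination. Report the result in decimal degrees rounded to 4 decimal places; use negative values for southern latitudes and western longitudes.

The arc subtends δ = 6450.7/6371.0088 = 1.012508 rad at the centre.
Start latitude φ₁ = -0.585706 rad; initial bearing θ = 1.029744 rad.
Destination latitude: φ₂ = arcsin( sin φ₁ cos δ + cos φ₁ sin δ cos θ ) = arcsin(0.071194) = 4.0826°.
Δλ = atan2( sin θ sin δ cos φ₁ , cos δ − sin φ₁ sin φ₂ ) = atan2(0.605840, 0.569090) = 0.816666 rad = 46.7915°.
λ₂ = -103.2725° + 46.7915° = -56.4810°.

longitude -56.4810°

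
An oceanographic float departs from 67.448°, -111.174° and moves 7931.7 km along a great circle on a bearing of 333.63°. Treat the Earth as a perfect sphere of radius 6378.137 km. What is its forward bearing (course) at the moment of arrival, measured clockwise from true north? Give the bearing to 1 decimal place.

final bearing 192.6°

δ = 7931.7/6378.137 = 1.243576 rad (71.2517°).
Converting: φ₁ = 1.177190 rad, θ = 5.822942 rad.
Destination latitude: φ₂ = arcsin( sin φ₁ cos δ + cos φ₁ sin δ cos θ ) = arcsin(0.622216) = 38.478°.
Then Δλ = atan2(-0.161309, -0.253224) = -2.574397 rad, from sin θ sin δ cos φ₁ over cos δ − sin φ₁ sin φ₂.
λ₂ = -111.174° + -147.502° = -258.676°, normalized to (−180°, 180°] → 101.324°.
The forward bearing on arrival equals the back-azimuth from the destination plus 180°.
Back-azimuth from P₂ (38.5°, 101.3°) to P₁ (67.4°, -111.2°), with Δλ' = λ₁ − λ₂ = -212.5°: atan2( sin Δλ' cos φ₁ , cos φ₂ sin φ₁ − sin φ₂ cos φ₁ cos Δλ' ) = 12.6°.
Final bearing = (12.6° + 180°) mod 360° = 192.6°.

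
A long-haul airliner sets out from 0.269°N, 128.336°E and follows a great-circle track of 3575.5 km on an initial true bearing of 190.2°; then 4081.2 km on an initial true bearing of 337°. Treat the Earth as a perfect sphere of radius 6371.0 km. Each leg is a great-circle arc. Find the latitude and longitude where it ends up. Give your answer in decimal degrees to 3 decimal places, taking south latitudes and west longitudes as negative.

latitude 3.051°, longitude 108.478°

Apply the spherical direct solution leg by leg, carrying full precision between legs.
Leg 1: from (0.269°, 128.336°), δ = 3575.5/6371 = 0.561215 rad, θ = 190.2° → φ = -31.320°, λ = 122.002°.
Leg 2: from (-31.320°, 122.002°), δ = 4081.2/6371 = 0.640590 rad, θ = 337° → φ = 3.051°, λ = 108.478°.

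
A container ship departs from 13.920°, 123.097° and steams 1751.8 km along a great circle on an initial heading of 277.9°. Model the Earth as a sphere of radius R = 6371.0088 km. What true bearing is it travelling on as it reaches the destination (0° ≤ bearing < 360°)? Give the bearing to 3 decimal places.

final bearing 273.754°

The arc subtends δ = 1751.8/6371.0088 = 0.274964 rad at the centre.
Converting: φ₁ = 0.242950 rad, θ = 4.850270 rad.
Destination latitude: φ₂ = arcsin( sin φ₁ cos δ + cos φ₁ sin δ cos θ ) = arcsin(0.267752) = 15.531°.
Δλ = atan2( sin θ sin δ cos φ₁ , cos δ − sin φ₁ sin φ₂ ) = atan2(-0.261038, 0.898023) = -0.282885 rad = -16.208°.
λ₂ = λ₁ + Δλ = 106.889°.
The forward bearing on arrival equals the back-azimuth from the destination plus 180°.
Back-azimuth from P₂ (15.531°, 106.889°) to P₁ (13.920°, 123.097°), with Δλ' = λ₁ − λ₂ = 16.208°: atan2( sin Δλ' cos φ₁ , cos φ₂ sin φ₁ − sin φ₂ cos φ₁ cos Δλ' ) = 93.754°.
Final bearing = (93.754° + 180°) mod 360° = 273.754°.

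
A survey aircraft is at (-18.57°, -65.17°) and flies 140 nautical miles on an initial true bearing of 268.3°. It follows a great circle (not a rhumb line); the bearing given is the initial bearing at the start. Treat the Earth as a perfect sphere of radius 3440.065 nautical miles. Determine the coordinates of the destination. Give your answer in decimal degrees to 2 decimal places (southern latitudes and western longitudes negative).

latitude -18.62°, longitude -67.63°

δ = 140/3440.065 = 0.040697 rad (2.3318°).
Start latitude φ₁ = -0.324108 rad; initial bearing θ = 4.682718 rad.
Destination latitude: φ₂ = arcsin( sin φ₁ cos δ + cos φ₁ sin δ cos θ ) = arcsin(-0.319343) = -18.62°.
Then Δλ = atan2(-0.038550, 0.897473) = -0.042928 rad, from sin θ sin δ cos φ₁ over cos δ − sin φ₁ sin φ₂.
λ₂ = λ₁ + Δλ = -67.63°.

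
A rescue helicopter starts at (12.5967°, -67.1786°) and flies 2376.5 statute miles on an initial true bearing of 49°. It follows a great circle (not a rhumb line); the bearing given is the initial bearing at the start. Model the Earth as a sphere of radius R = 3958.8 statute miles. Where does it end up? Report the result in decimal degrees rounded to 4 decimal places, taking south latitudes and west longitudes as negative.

The arc subtends δ = 2376.5/3958.8 = 0.600308 rad at the centre.
Start latitude φ₁ = 0.219854 rad; initial bearing θ = 0.855211 rad.
Destination latitude: φ₂ = arcsin( sin φ₁ cos δ + cos φ₁ sin δ cos θ ) = arcsin(0.541642) = 32.7955°.
Δλ = atan2( sin θ sin δ cos φ₁ , cos δ − sin φ₁ sin φ₂ ) = atan2(0.416071, 0.707036) = 0.531900 rad = 30.4756°.
λ₂ = -67.1786° + 30.4756° = -36.7030°.

latitude 32.7955°, longitude -36.7030°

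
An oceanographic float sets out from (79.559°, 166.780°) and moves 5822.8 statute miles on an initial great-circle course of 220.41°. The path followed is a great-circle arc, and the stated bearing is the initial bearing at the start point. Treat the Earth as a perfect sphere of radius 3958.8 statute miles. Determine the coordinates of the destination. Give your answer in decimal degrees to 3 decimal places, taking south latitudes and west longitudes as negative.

Angular distance δ = d/R = 5822.8 / 3958.8 = 1.470850 rad.
Converting: φ₁ = 1.388566 rad, θ = 3.846880 rad.
Applying the spherical law of cosines for sides, sin φ₂ = sin φ₁ cos δ + cos φ₁ sin δ cos θ = -0.039171, so φ₂ = -2.245°.
For the longitude increment, Δλ = atan2( sin θ sin δ cos φ₁, cos δ − sin φ₁ sin φ₂ ) = atan2(-0.116892, 0.138303) = -40.204°.
Hence λ₂ = 166.780° + -40.204° = 126.576°.

latitude -2.245°, longitude 126.576°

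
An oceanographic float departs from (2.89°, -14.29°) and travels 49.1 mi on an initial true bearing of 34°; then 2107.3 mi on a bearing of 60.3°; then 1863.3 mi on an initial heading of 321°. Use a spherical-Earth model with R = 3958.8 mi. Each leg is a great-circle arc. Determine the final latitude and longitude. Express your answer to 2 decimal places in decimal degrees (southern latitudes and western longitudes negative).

latitude 37.31°, longitude -7.36°

Apply the spherical direct solution leg by leg, carrying full precision between legs.
Leg 1: from (2.89°, -14.29°), δ = 49.1/3958.8 = 0.012403 rad, θ = 34° → φ = 3.48°, λ = -13.89°.
Leg 2: from (3.48°, -13.89°), δ = 2107.3/3958.8 = 0.532308 rad, θ = 60.3° → φ = 17.65°, λ = 13.67°.
Leg 3: from (17.65°, 13.67°), δ = 1863.3/3958.8 = 0.470673 rad, θ = 321° → φ = 37.31°, λ = -7.36°.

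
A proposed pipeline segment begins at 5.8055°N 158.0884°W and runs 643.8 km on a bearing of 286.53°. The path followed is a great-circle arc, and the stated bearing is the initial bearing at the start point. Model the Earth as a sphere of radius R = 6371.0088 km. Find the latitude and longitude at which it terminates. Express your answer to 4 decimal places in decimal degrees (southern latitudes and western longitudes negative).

latitude 7.4228°, longitude -163.6852°

Central angle δ = d/R = 0.101052 rad.
Start latitude φ₁ = 0.101325 rad; initial bearing θ = 5.000892 rad.
sin φ₂ = sin φ₁ cos δ + cos φ₁ sin δ cos θ = (0.101152)(0.994899) + (0.994871)(0.100880)(0.284517) = 0.129191
φ₂ = asin(0.129191) = 0.129553 rad = 7.4228°.
For the longitude increment, Δλ = atan2( sin θ sin δ cos φ₁, cos δ − sin φ₁ sin φ₂ ) = atan2(-0.096214, 0.981831) = -5.5968°.
Hence λ₂ = -158.0884° + -5.5968° = -163.6852°.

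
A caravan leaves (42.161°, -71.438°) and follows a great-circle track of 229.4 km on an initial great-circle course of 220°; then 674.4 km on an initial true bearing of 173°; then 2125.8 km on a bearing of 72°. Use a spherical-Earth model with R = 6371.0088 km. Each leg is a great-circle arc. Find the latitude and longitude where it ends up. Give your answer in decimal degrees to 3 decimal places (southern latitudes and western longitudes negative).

latitude 38.252°, longitude -48.919°

Apply the spherical direct solution leg by leg, carrying full precision between legs.
Leg 1: from (42.161°, -71.438°), δ = 229.4/6371.0088 = 0.036007 rad, θ = 220° → φ = 40.567°, λ = -73.184°.
Leg 2: from (40.567°, -73.184°), δ = 674.4/6371.0088 = 0.105855 rad, θ = 173° → φ = 34.544°, λ = -72.288°.
Leg 3: from (34.544°, -72.288°), δ = 2125.8/6371.0088 = 0.333668 rad, θ = 72° → φ = 38.252°, λ = -48.919°.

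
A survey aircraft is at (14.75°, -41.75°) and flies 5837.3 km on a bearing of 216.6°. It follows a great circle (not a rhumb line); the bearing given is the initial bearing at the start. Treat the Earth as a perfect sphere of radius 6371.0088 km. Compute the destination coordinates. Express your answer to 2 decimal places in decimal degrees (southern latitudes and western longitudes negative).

latitude -27.44°, longitude -73.96°

Angular distance δ = d/R = 5837.3 / 6371.0088 = 0.916229 rad.
Converting: φ₁ = 0.257436 rad, θ = 3.780383 rad.
Destination latitude: φ₂ = arcsin( sin φ₁ cos δ + cos φ₁ sin δ cos θ ) = arcsin(-0.460890) = -27.44°.
Δλ = atan2( sin θ sin δ cos φ₁ , cos δ − sin φ₁ sin φ₂ ) = atan2(-0.457405, 0.726160) = -0.562112 rad = -32.21°.
Hence λ₂ = -41.75° + -32.21° = -73.96°.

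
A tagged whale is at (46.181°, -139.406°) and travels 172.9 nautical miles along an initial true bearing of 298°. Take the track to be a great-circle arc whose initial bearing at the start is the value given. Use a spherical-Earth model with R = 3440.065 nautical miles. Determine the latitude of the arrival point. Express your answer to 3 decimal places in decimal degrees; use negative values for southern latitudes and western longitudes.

latitude 47.472°

Angular distance δ = d/R = 172.9 / 3440.065 = 0.050261 rad.
With φ₁ = 46.181° = 0.806011 rad and θ = 298° = 5.201081 rad:
sin φ₂ = sin φ₁ cos δ + cos φ₁ sin δ cos θ = (0.721531)(0.998737) + (0.692382)(0.050240)(0.469472) = 0.736950
φ₂ = asin(0.736950) = 0.828547 rad = 47.472°.
For the longitude increment, Δλ = atan2( sin θ sin δ cos φ₁, cos δ − sin φ₁ sin φ₂ ) = atan2(-0.030713, 0.467005) = -3.763°.
Hence λ₂ = -139.406° + -3.763° = -143.169°.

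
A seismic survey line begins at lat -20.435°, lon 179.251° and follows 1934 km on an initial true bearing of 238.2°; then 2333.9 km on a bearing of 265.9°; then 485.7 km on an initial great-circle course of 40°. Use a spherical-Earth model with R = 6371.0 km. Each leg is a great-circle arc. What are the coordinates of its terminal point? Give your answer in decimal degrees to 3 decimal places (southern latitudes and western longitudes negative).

latitude -24.741°, longitude 141.602°

Apply the spherical direct solution leg by leg, carrying full precision between legs.
Leg 1: from (-20.435°, 179.251°), δ = 1934/6371 = 0.303563 rad, θ = 238.2° → φ = -28.737°, λ = 162.409°.
Leg 2: from (-28.737°, 162.409°), δ = 2333.9/6371 = 0.366332 rad, θ = 265.9° → φ = -28.121°, λ = 138.512°.
Leg 3: from (-28.121°, 138.512°), δ = 485.7/6371 = 0.076236 rad, θ = 40° → φ = -24.741°, λ = 141.602°.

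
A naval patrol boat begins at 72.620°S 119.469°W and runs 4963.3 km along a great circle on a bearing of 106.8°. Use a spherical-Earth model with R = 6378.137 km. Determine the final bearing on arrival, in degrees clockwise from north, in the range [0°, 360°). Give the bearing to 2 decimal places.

final bearing 25.17°

Central angle δ = d/R = 0.778174 rad.
Start latitude φ₁ = -1.267458 rad; initial bearing θ = 1.864012 rad.
sin φ₂ = sin φ₁ cos δ + cos φ₁ sin δ cos θ = (-0.954345)(0.712197) + (0.298708)(0.701980)(-0.289032) = -0.740287
φ₂ = asin(-0.740287) = -0.833497 rad = -47.756°.
For the longitude increment, Δλ = atan2( sin θ sin δ cos φ₁, cos δ − sin φ₁ sin φ₂ ) = atan2(0.200737, 0.005707) = 88.371°.
Hence λ₂ = -119.469° + 88.371° = -31.098°.
The forward bearing on arrival equals the back-azimuth from the destination plus 180°.
Back-azimuth from P₂ (-47.76°, -31.10°) to P₁ (-72.62°, -119.47°), with Δλ' = λ₁ − λ₂ = -88.37°: atan2( sin Δλ' cos φ₁ , cos φ₂ sin φ₁ − sin φ₂ cos φ₁ cos Δλ' ) = 205.17°.
Final bearing = (205.17° + 180°) mod 360° = 25.17°.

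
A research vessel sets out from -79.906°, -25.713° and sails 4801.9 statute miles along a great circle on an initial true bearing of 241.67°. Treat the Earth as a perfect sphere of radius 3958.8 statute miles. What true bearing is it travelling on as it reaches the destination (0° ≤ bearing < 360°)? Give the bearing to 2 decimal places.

final bearing 350.20°

The arc subtends δ = 4801.9/3958.8 = 1.212969 rad at the centre.
Start latitude φ₁ = -1.394623 rad; initial bearing θ = 4.217937 rad.
Applying the spherical law of cosines for sides, sin φ₂ = sin φ₁ cos δ + cos φ₁ sin δ cos θ = -0.422722, so φ₂ = -25.007°.
For the longitude increment, Δλ = atan2( sin θ sin δ cos φ₁, cos δ − sin φ₁ sin φ₂ ) = atan2(-0.144501, -0.065939) = -114.528°.
λ₂ = λ₁ + Δλ = -140.241°.
The forward bearing on arrival equals the back-azimuth from the destination plus 180°.
Back-azimuth from P₂ (-25.01°, -140.24°) to P₁ (-79.91°, -25.71°), with Δλ' = λ₁ − λ₂ = 114.53°: atan2( sin Δλ' cos φ₁ , cos φ₂ sin φ₁ − sin φ₂ cos φ₁ cos Δλ' ) = 170.20°.
Final bearing = (170.20° + 180°) mod 360° = 350.20°.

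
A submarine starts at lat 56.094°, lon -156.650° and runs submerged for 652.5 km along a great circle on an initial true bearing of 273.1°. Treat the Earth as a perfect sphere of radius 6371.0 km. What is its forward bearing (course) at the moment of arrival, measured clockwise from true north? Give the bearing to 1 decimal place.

The arc subtends δ = 652.5/6371 = 0.102417 rad at the centre.
With φ₁ = 56.094° = 0.979025 rad and θ = 273.1° = 4.766494 rad:
sin φ₂ = sin φ₁ cos δ + cos φ₁ sin δ cos θ = (0.829954)(0.994760) + (0.557832)(0.102238)(0.054079) = 0.828689
φ₂ = asin(0.828689) = 0.976761 rad = 55.964°.
Then Δλ = atan2(-0.056948, 0.306986) = -0.183423 rad, from sin θ sin δ cos φ₁ over cos δ − sin φ₁ sin φ₂.
λ₂ = -156.650° + -10.509° = -167.159°.
The forward bearing on arrival equals the back-azimuth from the destination plus 180°.
Back-azimuth from P₂ (56.0°, -167.2°) to P₁ (56.1°, -156.7°), with Δλ' = λ₁ − λ₂ = 10.5°: atan2( sin Δλ' cos φ₁ , cos φ₂ sin φ₁ − sin φ₂ cos φ₁ cos Δλ' ) = 84.4°.
Final bearing = (84.4° + 180°) mod 360° = 264.4°.

final bearing 264.4°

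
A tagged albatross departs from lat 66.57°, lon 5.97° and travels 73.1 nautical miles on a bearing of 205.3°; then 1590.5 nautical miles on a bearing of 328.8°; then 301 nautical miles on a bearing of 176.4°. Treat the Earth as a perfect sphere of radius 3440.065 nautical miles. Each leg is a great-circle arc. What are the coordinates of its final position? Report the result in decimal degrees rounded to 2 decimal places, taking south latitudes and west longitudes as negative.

Apply the spherical direct solution leg by leg, carrying full precision between legs.
Leg 1: from (66.57°, 5.97°), δ = 73.1/3440.065 = 0.021250 rad, θ = 205.3° → φ = 65.46°, λ = 4.72°.
Leg 2: from (65.46°, 4.72°), δ = 1590.5/3440.065 = 0.462346 rad, θ = 328.8° → φ = 76.56°, λ = -79.21°.
Leg 3: from (76.56°, -79.21°), δ = 301/3440.065 = 0.087498 rad, θ = 176.4° → φ = 71.56°, λ = -78.22°.

latitude 71.56°, longitude -78.22°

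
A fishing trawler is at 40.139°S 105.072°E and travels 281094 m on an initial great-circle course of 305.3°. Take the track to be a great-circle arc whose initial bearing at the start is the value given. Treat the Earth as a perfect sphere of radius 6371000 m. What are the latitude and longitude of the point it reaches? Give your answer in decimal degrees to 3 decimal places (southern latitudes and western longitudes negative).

latitude -38.648°, longitude 102.430°

δ = 281094/6371000 = 0.044121 rad (2.5279°).
Converting: φ₁ = -0.700558 rad, θ = 5.328490 rad.
Destination latitude: φ₂ = arcsin( sin φ₁ cos δ + cos φ₁ sin δ cos θ ) = arcsin(-0.624532) = -38.648°.
For the longitude increment, Δλ = atan2( sin θ sin δ cos φ₁, cos δ − sin φ₁ sin φ₂ ) = atan2(-0.027519, 0.596426) = -2.642°.
Hence λ₂ = 105.072° + -2.642° = 102.430°.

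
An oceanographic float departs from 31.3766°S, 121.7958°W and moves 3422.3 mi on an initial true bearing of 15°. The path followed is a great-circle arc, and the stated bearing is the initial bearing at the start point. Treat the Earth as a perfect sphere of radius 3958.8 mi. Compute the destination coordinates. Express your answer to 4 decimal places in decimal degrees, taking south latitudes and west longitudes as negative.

δ = 3422.3/3958.8 = 0.864479 rad (49.5310°).
With φ₁ = -31.3766° = -0.547625 rad and θ = 15° = 0.261799 rad:
Destination latitude: φ₂ = arcsin( sin φ₁ cos δ + cos φ₁ sin δ cos θ ) = arcsin(0.289447) = 16.8249°.
Then Δλ = atan2(0.168105, 0.799740) = 0.207183 rad, from sin θ sin δ cos φ₁ over cos δ − sin φ₁ sin φ₂.
λ₂ = -121.7958° + 11.8707° = -109.9251°.

latitude 16.8249°, longitude -109.9251°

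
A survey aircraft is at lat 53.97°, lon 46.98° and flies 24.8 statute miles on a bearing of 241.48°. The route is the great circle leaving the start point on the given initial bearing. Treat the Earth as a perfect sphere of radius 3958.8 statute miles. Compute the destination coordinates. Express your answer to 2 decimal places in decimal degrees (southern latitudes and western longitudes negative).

Angular distance δ = d/R = 24.8 / 3958.8 = 0.006265 rad.
With φ₁ = 53.97° = 0.941954 rad and θ = 241.48° = 4.214621 rad:
Applying the spherical law of cosines for sides, sin φ₂ = sin φ₁ cos δ + cos φ₁ sin δ cos θ = 0.806934, so φ₂ = 53.80°.
For the longitude increment, Δλ = atan2( sin θ sin δ cos φ₁, cos δ − sin φ₁ sin φ₂ ) = atan2(-0.003238, 0.347406) = -0.53°.
λ₂ = λ₁ + Δλ = 46.45°.

latitude 53.80°, longitude 46.45°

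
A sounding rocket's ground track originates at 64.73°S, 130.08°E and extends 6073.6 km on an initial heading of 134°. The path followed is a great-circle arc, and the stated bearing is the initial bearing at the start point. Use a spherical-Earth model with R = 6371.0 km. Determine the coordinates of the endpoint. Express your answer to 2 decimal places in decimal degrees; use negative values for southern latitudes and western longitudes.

δ = 6073.6/6371 = 0.953320 rad (54.6212°).
With φ₁ = -64.73° = -1.129752 rad and θ = 134° = 2.338741 rad:
sin φ₂ = sin φ₁ cos δ + cos φ₁ sin δ cos θ = (-0.904306)(0.578980) + (0.426884)(0.815342)(-0.694658) = -0.765355
φ₂ = asin(-0.765355) = -0.871593 rad = -49.94°.
Then Δλ = atan2(0.250371, -0.113136) = 1.995207 rad, from sin θ sin δ cos φ₁ over cos δ − sin φ₁ sin φ₂.
λ₂ = 130.08° + 114.32° = 244.40°, normalized to (−180°, 180°] → -115.60°.

latitude -49.94°, longitude -115.60°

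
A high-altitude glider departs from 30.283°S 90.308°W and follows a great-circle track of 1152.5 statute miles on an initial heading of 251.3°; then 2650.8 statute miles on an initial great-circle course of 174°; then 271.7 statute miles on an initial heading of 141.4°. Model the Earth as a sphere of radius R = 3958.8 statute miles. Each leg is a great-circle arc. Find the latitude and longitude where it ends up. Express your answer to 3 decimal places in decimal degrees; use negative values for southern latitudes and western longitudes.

Apply the spherical direct solution leg by leg, carrying full precision between legs.
Leg 1: from (-30.283°, -90.308°), δ = 1152.5/3958.8 = 0.291124 rad, θ = 251.3° → φ = -34.230°, λ = -109.506°.
Leg 2: from (-34.230°, -109.506°), δ = 2650.8/3958.8 = 0.669597 rad, θ = 174° → φ = -72.065°, λ = -97.344°.
Leg 3: from (-72.065°, -97.344°), δ = 271.7/3958.8 = 0.068632 rad, θ = 141.4° → φ = -74.943°, λ = -87.864°.

latitude -74.943°, longitude -87.864°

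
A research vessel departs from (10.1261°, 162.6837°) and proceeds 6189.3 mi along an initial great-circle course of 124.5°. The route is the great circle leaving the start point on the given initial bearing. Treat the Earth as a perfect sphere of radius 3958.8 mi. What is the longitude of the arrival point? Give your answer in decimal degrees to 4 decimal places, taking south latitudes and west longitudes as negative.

The arc subtends δ = 6189.3/3958.8 = 1.563428 rad at the centre.
Start latitude φ₁ = 0.176734 rad; initial bearing θ = 2.172935 rad.
Applying the spherical law of cosines for sides, sin φ₂ = sin φ₁ cos δ + cos φ₁ sin δ cos θ = -0.556273, so φ₂ = -33.7984°.
Then Δλ = atan2(0.811267, 0.105169) = 1.441880 rad, from sin θ sin δ cos φ₁ over cos δ − sin φ₁ sin φ₂.
λ₂ = 162.6837° + 82.6136° = 245.2973°, normalized to (−180°, 180°] → -114.7027°.

longitude -114.7027°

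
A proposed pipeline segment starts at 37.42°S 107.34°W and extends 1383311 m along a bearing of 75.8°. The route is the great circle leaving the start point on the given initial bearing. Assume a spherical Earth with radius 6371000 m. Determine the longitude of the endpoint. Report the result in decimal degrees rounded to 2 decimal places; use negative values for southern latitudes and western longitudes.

The arc subtends δ = 1383311/6371000 = 0.217126 rad at the centre.
Start latitude φ₁ = -0.653102 rad; initial bearing θ = 1.322960 rad.
sin φ₂ = sin φ₁ cos δ + cos φ₁ sin δ cos θ = (-0.607653)(0.976521) + (0.794203)(0.215424)(0.245307) = -0.551416
φ₂ = asin(-0.551416) = -0.584061 rad = -33.46°.
Then Δλ = atan2(0.165863, 0.641451) = 0.253032 rad, from sin θ sin δ cos φ₁ over cos δ − sin φ₁ sin φ₂.
Hence λ₂ = -107.34° + 14.50° = -92.84°.

longitude -92.84°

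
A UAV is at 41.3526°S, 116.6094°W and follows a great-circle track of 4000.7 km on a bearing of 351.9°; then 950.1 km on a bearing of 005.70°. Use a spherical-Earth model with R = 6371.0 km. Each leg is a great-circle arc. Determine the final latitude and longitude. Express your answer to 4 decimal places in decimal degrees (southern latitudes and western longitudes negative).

Apply the spherical direct solution leg by leg, carrying full precision between legs.
Leg 1: from (-41.3526°, -116.6094°), δ = 4000.7/6371 = 0.627955 rad, θ = 351.9° → φ = -5.6267°, λ = -121.3807°.
Leg 2: from (-5.6267°, -121.3807°), δ = 950.1/6371 = 0.149129 rad, θ = 5.7° → φ = 2.8758°, λ = -120.5341°.

latitude 2.8758°, longitude -120.5341°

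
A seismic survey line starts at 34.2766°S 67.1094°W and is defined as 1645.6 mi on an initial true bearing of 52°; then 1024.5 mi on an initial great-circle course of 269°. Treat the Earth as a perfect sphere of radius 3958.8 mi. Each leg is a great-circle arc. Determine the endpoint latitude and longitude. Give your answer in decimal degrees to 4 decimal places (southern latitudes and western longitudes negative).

Apply the spherical direct solution leg by leg, carrying full precision between legs.
Leg 1: from (-34.2766°, -67.1094°), δ = 1645.6/3958.8 = 0.415682 rad, θ = 52° → φ = -18.0467°, λ = -47.5567°.
Leg 2: from (-18.0467°, -47.5567°), δ = 1024.5/3958.8 = 0.258791 rad, θ = 269° → φ = -17.6814°, λ = -63.1352°.

latitude -17.6814°, longitude -63.1352°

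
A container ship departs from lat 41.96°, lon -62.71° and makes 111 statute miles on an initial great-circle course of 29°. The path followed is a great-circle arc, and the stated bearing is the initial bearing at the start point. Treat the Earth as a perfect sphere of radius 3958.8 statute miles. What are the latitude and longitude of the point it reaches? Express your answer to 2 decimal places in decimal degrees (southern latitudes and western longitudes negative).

latitude 43.36°, longitude -61.64°

δ = 111/3958.8 = 0.028039 rad (1.6065°).
With φ₁ = 41.96° = 0.732340 rad and θ = 29° = 0.506145 rad:
Applying the spherical law of cosines for sides, sin φ₂ = sin φ₁ cos δ + cos φ₁ sin δ cos θ = 0.686582, so φ₂ = 43.36°.
For the longitude increment, Δλ = atan2( sin θ sin δ cos φ₁, cos δ − sin φ₁ sin φ₂ ) = atan2(0.010107, 0.540550) = 1.07°.
λ₂ = λ₁ + Δλ = -61.64°.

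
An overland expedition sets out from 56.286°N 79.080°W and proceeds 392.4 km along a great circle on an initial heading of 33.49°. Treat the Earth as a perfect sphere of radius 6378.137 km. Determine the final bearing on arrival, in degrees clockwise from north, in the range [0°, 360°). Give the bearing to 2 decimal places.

final bearing 36.70°

The arc subtends δ = 392.4/6378.137 = 0.061523 rad at the centre.
Start latitude φ₁ = 0.982376 rad; initial bearing θ = 0.584511 rad.
Applying the spherical law of cosines for sides, sin φ₂ = sin φ₁ cos δ + cos φ₁ sin δ cos θ = 0.858706, so φ₂ = 59.172°.
For the longitude increment, Δλ = atan2( sin θ sin δ cos φ₁, cos δ − sin φ₁ sin φ₂ ) = atan2(0.018831, 0.283821) = 3.796°.
λ₂ = -79.080° + 3.796° = -75.284°.
The forward bearing on arrival equals the back-azimuth from the destination plus 180°.
Back-azimuth from P₂ (59.17°, -75.28°) to P₁ (56.29°, -79.08°), with Δλ' = λ₁ − λ₂ = -3.80°: atan2( sin Δλ' cos φ₁ , cos φ₂ sin φ₁ − sin φ₂ cos φ₁ cos Δλ' ) = 216.70°.
Final bearing = (216.70° + 180°) mod 360° = 36.70°.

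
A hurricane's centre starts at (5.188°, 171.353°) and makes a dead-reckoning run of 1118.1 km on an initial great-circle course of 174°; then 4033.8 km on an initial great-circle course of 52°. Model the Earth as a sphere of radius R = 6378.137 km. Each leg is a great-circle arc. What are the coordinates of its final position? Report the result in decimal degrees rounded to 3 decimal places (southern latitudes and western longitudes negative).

Apply the spherical direct solution leg by leg, carrying full precision between legs.
Leg 1: from (5.188°, 171.353°), δ = 1118.1/6378.137 = 0.175302 rad, θ = 174° → φ = -4.801°, λ = 172.401°.
Leg 2: from (-4.801°, 172.401°), δ = 4033.8/6378.137 = 0.632442 rad, θ = 52° → φ = 17.166°, λ = -158.421°.

latitude 17.166°, longitude -158.421°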